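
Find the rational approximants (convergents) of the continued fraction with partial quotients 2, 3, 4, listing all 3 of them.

2/1, 7/3, 30/13

Using the convergent recurrence p_i = a_i*p_{i-1} + p_{i-2}, q_i = a_i*q_{i-1} + q_{i-2} with p_{-2}=0, p_{-1}=1, q_{-2}=1, q_{-1}=0:
  i=0: a_0=2, p_0 = 2*1 + 0 = 2, q_0 = 2*0 + 1 = 1.
  i=1: a_1=3, p_1 = 3*2 + 1 = 7, q_1 = 3*1 + 0 = 3.
  i=2: a_2=4, p_2 = 4*7 + 2 = 30, q_2 = 4*3 + 1 = 13.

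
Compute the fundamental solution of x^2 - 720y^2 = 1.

(x, y) = (161, 6)

First expand sqrt(720) as a continued fraction. With x_i = (sqrt(720) + m_i)/d_i and (m_0, d_0) = (0, 1): a_0 = floor(sqrt(720)) = 26, since 26^2 = 676 <= 720 < 729 = 27^2.
Iterate m_{i+1} = d_i*a_i - m_i, d_{i+1} = (720 - m_{i+1}^2)/d_i, a_{i+1} = floor((a_0 + m_{i+1})/d_{i+1}):
  m_1 = 1*26 - 0 = 26, d_1 = (720 - 26^2)/1 = 44/1 = 44, a_1 = floor((26 + 26)/44) = 1.
  m_2 = 44*1 - 26 = 18, d_2 = (720 - 18^2)/44 = 396/44 = 9, a_2 = floor((26 + 18)/9) = 4.
  m_3 = 9*4 - 18 = 18, d_3 = (720 - 18^2)/9 = 396/9 = 44, a_3 = floor((26 + 18)/44) = 1.
  m_4 = 44*1 - 18 = 26, d_4 = (720 - 26^2)/44 = 44/44 = 1, a_4 = floor((26 + 26)/1) = 52.
  m_5 = 1*52 - 26 = 26, d_5 = (720 - 26^2)/1 = 44/1 = 44: (m_5, d_5) = (m_1, d_1) = (26, 44), so from here the quotients repeat a_1, ..., a_4; the period length is 4.
So sqrt(720) = [26; (1, 4, 1, 52)] with period length k = 4.
k is even, so the fundamental solution of x^2 - 720y^2 = 1 is (p_{k-1}, q_{k-1}) = (p_3, q_3); compute convergents through index 3.
Convergents (p_i = a_i*p_{i-1} + p_{i-2}, q_i = a_i*q_{i-1} + q_{i-2} with p_{-2}=0, p_{-1}=1, q_{-2}=1, q_{-1}=0):
  i=0: a_0=26, p_0 = 26*1 + 0 = 26, q_0 = 26*0 + 1 = 1.
  i=1: a_1=1, p_1 = 1*26 + 1 = 27, q_1 = 1*1 + 0 = 1.
  i=2: a_2=4, p_2 = 4*27 + 26 = 134, q_2 = 4*1 + 1 = 5.
  i=3: a_3=1, p_3 = 1*134 + 27 = 161, q_3 = 1*5 + 1 = 6.
Check: 161^2 - 720*6^2 = 25921 - 25920 = 1, so (x, y) = (161, 6) solves the equation, and by the theorem it is the least positive solution.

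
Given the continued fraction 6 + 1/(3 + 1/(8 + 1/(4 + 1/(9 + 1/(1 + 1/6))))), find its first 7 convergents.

Using the convergent recurrence p_i = a_i*p_{i-1} + p_{i-2}, q_i = a_i*q_{i-1} + q_{i-2} with p_{-2}=0, p_{-1}=1, q_{-2}=1, q_{-1}=0:
  i=0: a_0=6, p_0 = 6*1 + 0 = 6, q_0 = 6*0 + 1 = 1.
  i=1: a_1=3, p_1 = 3*6 + 1 = 19, q_1 = 3*1 + 0 = 3.
  i=2: a_2=8, p_2 = 8*19 + 6 = 158, q_2 = 8*3 + 1 = 25.
  i=3: a_3=4, p_3 = 4*158 + 19 = 651, q_3 = 4*25 + 3 = 103.
  i=4: a_4=9, p_4 = 9*651 + 158 = 6017, q_4 = 9*103 + 25 = 952.
  i=5: a_5=1, p_5 = 1*6017 + 651 = 6668, q_5 = 1*952 + 103 = 1055.
  i=6: a_6=6, p_6 = 6*6668 + 6017 = 46025, q_6 = 6*1055 + 952 = 7282.

6/1, 19/3, 158/25, 651/103, 6017/952, 6668/1055, 46025/7282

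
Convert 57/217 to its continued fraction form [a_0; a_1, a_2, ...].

[0; 3, 1, 4, 5, 2]

Run the Euclidean algorithm on 57 and 217; the successive quotients are the partial quotients a_0, a_1, ... (each step inverts the fractional part left over by the previous one):
  57 = 0*217 + 57, so a_0 = 0.
  217 = 3*57 + 46, so a_1 = 3.
  57 = 1*46 + 11, so a_2 = 1.
  46 = 4*11 + 2, so a_3 = 4.
  11 = 5*2 + 1, so a_4 = 5.
  2 = 2*1 + 0, so a_5 = 2.
The remainder reaches 0 after 6 divisions, so the expansion has 6 partial quotients, read off in order.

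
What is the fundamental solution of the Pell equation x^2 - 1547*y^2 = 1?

First expand sqrt(1547) as a continued fraction. With x_i = (sqrt(1547) + m_i)/d_i and (m_0, d_0) = (0, 1): a_0 = floor(sqrt(1547)) = 39, since 39^2 = 1521 <= 1547 < 1600 = 40^2.
Iterate m_{i+1} = d_i*a_i - m_i, d_{i+1} = (1547 - m_{i+1}^2)/d_i, a_{i+1} = floor((a_0 + m_{i+1})/d_{i+1}):
  m_1 = 1*39 - 0 = 39, d_1 = (1547 - 39^2)/1 = 26/1 = 26, a_1 = floor((39 + 39)/26) = 3.
  m_2 = 26*3 - 39 = 39, d_2 = (1547 - 39^2)/26 = 26/26 = 1, a_2 = floor((39 + 39)/1) = 78.
  m_3 = 1*78 - 39 = 39, d_3 = (1547 - 39^2)/1 = 26/1 = 26: (m_3, d_3) = (m_1, d_1) = (39, 26), so from here the quotients repeat a_1, a_2; the period length is 2.
So sqrt(1547) = [39; (3, 78)] with period length k = 2.
k is even, so the fundamental solution of x^2 - 1547y^2 = 1 is (p_{k-1}, q_{k-1}) = (p_1, q_1); compute convergents through index 1.
Convergents (p_i = a_i*p_{i-1} + p_{i-2}, q_i = a_i*q_{i-1} + q_{i-2} with p_{-2}=0, p_{-1}=1, q_{-2}=1, q_{-1}=0):
  i=0: a_0=39, p_0 = 39*1 + 0 = 39, q_0 = 39*0 + 1 = 1.
  i=1: a_1=3, p_1 = 3*39 + 1 = 118, q_1 = 3*1 + 0 = 3.
Check: 118^2 - 1547*3^2 = 13924 - 13923 = 1, so (x, y) = (118, 3) solves the equation, and by the theorem it is the least positive solution.

(x, y) = (118, 3)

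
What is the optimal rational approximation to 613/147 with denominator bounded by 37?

146/35

Expand x = 613/147 as a continued fraction with the Euclidean algorithm:
  613 = 4*147 + 25, so a_0 = 4.
  147 = 5*25 + 22, so a_1 = 5.
  25 = 1*22 + 3, so a_2 = 1.
  22 = 7*3 + 1, so a_3 = 7.
  3 = 3*1 + 0, so a_4 = 3.
so x = [4; 5, 1, 7, 3].
Convergents (p_i = a_i*p_{i-1} + p_{i-2}, q_i = a_i*q_{i-1} + q_{i-2} with p_{-2}=0, p_{-1}=1, q_{-2}=1, q_{-1}=0), until the denominator exceeds 37:
  i=0: a_0=4, p_0 = 4*1 + 0 = 4, q_0 = 4*0 + 1 = 1.
  i=1: a_1=5, p_1 = 5*4 + 1 = 21, q_1 = 5*1 + 0 = 5.
  i=2: a_2=1, p_2 = 1*21 + 4 = 25, q_2 = 1*5 + 1 = 6.
  i=3: a_3=7, p_3 = 7*25 + 21 = 196, q_3 = 7*6 + 5 = 47.
q_3 = 47 > 37, so the last convergent with denominator <= 37 is p_2/q_2 = 25/6.
The closest fraction with denominator <= 37 is either p_2/q_2 or the intermediate fraction (k*p_2 + p_1)/(k*q_2 + q_1) with the largest k >= 1 whose denominator stays <= 37; these approach x as k grows, and every other convergent or intermediate fraction in range is farther away.
Largest k: floor((37 - q_1)/q_2) = floor((37 - 5)/6) = 5.
That gives (5*25 + 21)/(5*6 + 5) = 146/35.
Compare the errors: |x - 25/6| = |613*6 - 25*147|/(147*6) = 3/882, and |x - 146/35| = |613*35 - 146*147|/(147*35) = 7/5145.
Cross-multiplying, 7*882 = 6174 < 15435 = 3*5145, so 7/5145 is smaller: the intermediate fraction 146/35 is closer to x than 25/6.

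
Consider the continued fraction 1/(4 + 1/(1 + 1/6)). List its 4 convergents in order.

0/1, 1/4, 1/5, 7/34

Using the convergent recurrence p_i = a_i*p_{i-1} + p_{i-2}, q_i = a_i*q_{i-1} + q_{i-2} with p_{-2}=0, p_{-1}=1, q_{-2}=1, q_{-1}=0:
  i=0: a_0=0, p_0 = 0*1 + 0 = 0, q_0 = 0*0 + 1 = 1.
  i=1: a_1=4, p_1 = 4*0 + 1 = 1, q_1 = 4*1 + 0 = 4.
  i=2: a_2=1, p_2 = 1*1 + 0 = 1, q_2 = 1*4 + 1 = 5.
  i=3: a_3=6, p_3 = 6*1 + 1 = 7, q_3 = 6*5 + 4 = 34.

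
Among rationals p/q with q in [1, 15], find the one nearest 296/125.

Expand x = 296/125 as a continued fraction with the Euclidean algorithm:
  296 = 2*125 + 46, so a_0 = 2.
  125 = 2*46 + 33, so a_1 = 2.
  46 = 1*33 + 13, so a_2 = 1.
  33 = 2*13 + 7, so a_3 = 2.
  13 = 1*7 + 6, so a_4 = 1.
  7 = 1*6 + 1, so a_5 = 1.
  6 = 6*1 + 0, so a_6 = 6.
so x = [2; 2, 1, 2, 1, 1, 6].
Convergents (p_i = a_i*p_{i-1} + p_{i-2}, q_i = a_i*q_{i-1} + q_{i-2} with p_{-2}=0, p_{-1}=1, q_{-2}=1, q_{-1}=0), until the denominator exceeds 15:
  i=0: a_0=2, p_0 = 2*1 + 0 = 2, q_0 = 2*0 + 1 = 1.
  i=1: a_1=2, p_1 = 2*2 + 1 = 5, q_1 = 2*1 + 0 = 2.
  i=2: a_2=1, p_2 = 1*5 + 2 = 7, q_2 = 1*2 + 1 = 3.
  i=3: a_3=2, p_3 = 2*7 + 5 = 19, q_3 = 2*3 + 2 = 8.
  i=4: a_4=1, p_4 = 1*19 + 7 = 26, q_4 = 1*8 + 3 = 11.
  i=5: a_5=1, p_5 = 1*26 + 19 = 45, q_5 = 1*11 + 8 = 19.
q_5 = 19 > 15, so the last convergent with denominator <= 15 is p_4/q_4 = 26/11.
The closest fraction with denominator <= 15 is either p_4/q_4 or the intermediate fraction (k*p_4 + p_3)/(k*q_4 + q_3) with the largest k >= 1 whose denominator stays <= 15; these approach x as k grows, and every other convergent or intermediate fraction in range is farther away.
Largest k: floor((15 - q_3)/q_4) = floor((15 - 8)/11) = 0.
Since k = 0, no intermediate fraction beyond p_4/q_4 has denominator <= 15, so the convergent 26/11 is the closest (its error is |296*11 - 26*125|/(125*11) = 6/1375).

26/11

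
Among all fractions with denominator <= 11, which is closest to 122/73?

Expand x = 122/73 as a continued fraction with the Euclidean algorithm:
  122 = 1*73 + 49, so a_0 = 1.
  73 = 1*49 + 24, so a_1 = 1.
  49 = 2*24 + 1, so a_2 = 2.
  24 = 24*1 + 0, so a_3 = 24.
so x = [1; 1, 2, 24].
Convergents (p_i = a_i*p_{i-1} + p_{i-2}, q_i = a_i*q_{i-1} + q_{i-2} with p_{-2}=0, p_{-1}=1, q_{-2}=1, q_{-1}=0), until the denominator exceeds 11:
  i=0: a_0=1, p_0 = 1*1 + 0 = 1, q_0 = 1*0 + 1 = 1.
  i=1: a_1=1, p_1 = 1*1 + 1 = 2, q_1 = 1*1 + 0 = 1.
  i=2: a_2=2, p_2 = 2*2 + 1 = 5, q_2 = 2*1 + 1 = 3.
  i=3: a_3=24, p_3 = 24*5 + 2 = 122, q_3 = 24*3 + 1 = 73.
q_3 = 73 > 11, so the last convergent with denominator <= 11 is p_2/q_2 = 5/3.
The closest fraction with denominator <= 11 is either p_2/q_2 or the intermediate fraction (k*p_2 + p_1)/(k*q_2 + q_1) with the largest k >= 1 whose denominator stays <= 11; these approach x as k grows, and every other convergent or intermediate fraction in range is farther away.
Largest k: floor((11 - q_1)/q_2) = floor((11 - 1)/3) = 3.
That gives (3*5 + 2)/(3*3 + 1) = 17/10.
Compare the errors: |x - 5/3| = |122*3 - 5*73|/(73*3) = 1/219, and |x - 17/10| = |122*10 - 17*73|/(73*10) = 21/730.
Cross-multiplying, 1*730 = 730 < 4599 = 21*219, so 1/219 is smaller: the convergent 5/3 is closer to x than 17/10.

5/3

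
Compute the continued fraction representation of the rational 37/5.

Run the Euclidean algorithm on 37 and 5; the successive quotients are the partial quotients a_0, a_1, ... (each step inverts the fractional part left over by the previous one):
  37 = 7*5 + 2, so a_0 = 7.
  5 = 2*2 + 1, so a_1 = 2.
  2 = 2*1 + 0, so a_2 = 2.
The remainder reaches 0 after 3 divisions, so the expansion has 3 partial quotients, read off in order.

[7; 2, 2]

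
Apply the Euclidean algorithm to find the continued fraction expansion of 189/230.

Run the Euclidean algorithm on 189 and 230; the successive quotients are the partial quotients a_0, a_1, ... (each step inverts the fractional part left over by the previous one):
  189 = 0*230 + 189, so a_0 = 0.
  230 = 1*189 + 41, so a_1 = 1.
  189 = 4*41 + 25, so a_2 = 4.
  41 = 1*25 + 16, so a_3 = 1.
  25 = 1*16 + 9, so a_4 = 1.
  16 = 1*9 + 7, so a_5 = 1.
  9 = 1*7 + 2, so a_6 = 1.
  7 = 3*2 + 1, so a_7 = 3.
  2 = 2*1 + 0, so a_8 = 2.
The remainder reaches 0 after 9 divisions, so the expansion has 9 partial quotients, read off in order.

[0; 1, 4, 1, 1, 1, 1, 3, 2]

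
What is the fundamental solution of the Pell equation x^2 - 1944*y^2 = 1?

(x, y) = (485, 11)

First expand sqrt(1944) as a continued fraction. With x_i = (sqrt(1944) + m_i)/d_i and (m_0, d_0) = (0, 1): a_0 = floor(sqrt(1944)) = 44, since 44^2 = 1936 <= 1944 < 2025 = 45^2.
Iterate m_{i+1} = d_i*a_i - m_i, d_{i+1} = (1944 - m_{i+1}^2)/d_i, a_{i+1} = floor((a_0 + m_{i+1})/d_{i+1}):
  m_1 = 1*44 - 0 = 44, d_1 = (1944 - 44^2)/1 = 8/1 = 8, a_1 = floor((44 + 44)/8) = 11.
  m_2 = 8*11 - 44 = 44, d_2 = (1944 - 44^2)/8 = 8/8 = 1, a_2 = floor((44 + 44)/1) = 88.
  m_3 = 1*88 - 44 = 44, d_3 = (1944 - 44^2)/1 = 8/1 = 8: (m_3, d_3) = (m_1, d_1) = (44, 8), so from here the quotients repeat a_1, a_2; the period length is 2.
So sqrt(1944) = [44; (11, 88)] with period length k = 2.
k is even, so the fundamental solution of x^2 - 1944y^2 = 1 is (p_{k-1}, q_{k-1}) = (p_1, q_1); compute convergents through index 1.
Convergents (p_i = a_i*p_{i-1} + p_{i-2}, q_i = a_i*q_{i-1} + q_{i-2} with p_{-2}=0, p_{-1}=1, q_{-2}=1, q_{-1}=0):
  i=0: a_0=44, p_0 = 44*1 + 0 = 44, q_0 = 44*0 + 1 = 1.
  i=1: a_1=11, p_1 = 11*44 + 1 = 485, q_1 = 11*1 + 0 = 11.
Check: 485^2 - 1944*11^2 = 235225 - 235224 = 1, so (x, y) = (485, 11) solves the equation, and by the theorem it is the least positive solution.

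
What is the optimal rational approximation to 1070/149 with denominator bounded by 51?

79/11

Expand x = 1070/149 as a continued fraction with the Euclidean algorithm:
  1070 = 7*149 + 27, so a_0 = 7.
  149 = 5*27 + 14, so a_1 = 5.
  27 = 1*14 + 13, so a_2 = 1.
  14 = 1*13 + 1, so a_3 = 1.
  13 = 13*1 + 0, so a_4 = 13.
so x = [7; 5, 1, 1, 13].
Convergents (p_i = a_i*p_{i-1} + p_{i-2}, q_i = a_i*q_{i-1} + q_{i-2} with p_{-2}=0, p_{-1}=1, q_{-2}=1, q_{-1}=0), until the denominator exceeds 51:
  i=0: a_0=7, p_0 = 7*1 + 0 = 7, q_0 = 7*0 + 1 = 1.
  i=1: a_1=5, p_1 = 5*7 + 1 = 36, q_1 = 5*1 + 0 = 5.
  i=2: a_2=1, p_2 = 1*36 + 7 = 43, q_2 = 1*5 + 1 = 6.
  i=3: a_3=1, p_3 = 1*43 + 36 = 79, q_3 = 1*6 + 5 = 11.
  i=4: a_4=13, p_4 = 13*79 + 43 = 1070, q_4 = 13*11 + 6 = 149.
q_4 = 149 > 51, so the last convergent with denominator <= 51 is p_3/q_3 = 79/11.
The closest fraction with denominator <= 51 is either p_3/q_3 or the intermediate fraction (k*p_3 + p_2)/(k*q_3 + q_2) with the largest k >= 1 whose denominator stays <= 51; these approach x as k grows, and every other convergent or intermediate fraction in range is farther away.
Largest k: floor((51 - q_2)/q_3) = floor((51 - 6)/11) = 4.
That gives (4*79 + 43)/(4*11 + 6) = 359/50.
Compare the errors: |x - 79/11| = |1070*11 - 79*149|/(149*11) = 1/1639, and |x - 359/50| = |1070*50 - 359*149|/(149*50) = 9/7450.
Cross-multiplying, 1*7450 = 7450 < 14751 = 9*1639, so 1/1639 is smaller: the convergent 79/11 is closer to x than 359/50.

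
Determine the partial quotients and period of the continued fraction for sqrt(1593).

Write x_i = (sqrt(1593) + m_i)/d_i with (m_0, d_0) = (0, 1). a_0 = floor(sqrt(1593)) = 39, since 39^2 = 1521 <= 1593 < 1600 = 40^2.
Iterate m_{i+1} = d_i*a_i - m_i, d_{i+1} = (1593 - m_{i+1}^2)/d_i, a_{i+1} = floor((a_0 + m_{i+1})/d_{i+1}):
  m_1 = 1*39 - 0 = 39, d_1 = (1593 - 39^2)/1 = 72/1 = 72, a_1 = floor((39 + 39)/72) = 1.
  m_2 = 72*1 - 39 = 33, d_2 = (1593 - 33^2)/72 = 504/72 = 7, a_2 = floor((39 + 33)/7) = 10.
  m_3 = 7*10 - 33 = 37, d_3 = (1593 - 37^2)/7 = 224/7 = 32, a_3 = floor((39 + 37)/32) = 2.
  m_4 = 32*2 - 37 = 27, d_4 = (1593 - 27^2)/32 = 864/32 = 27, a_4 = floor((39 + 27)/27) = 2.
  m_5 = 27*2 - 27 = 27, d_5 = (1593 - 27^2)/27 = 864/27 = 32, a_5 = floor((39 + 27)/32) = 2.
  m_6 = 32*2 - 27 = 37, d_6 = (1593 - 37^2)/32 = 224/32 = 7, a_6 = floor((39 + 37)/7) = 10.
  m_7 = 7*10 - 37 = 33, d_7 = (1593 - 33^2)/7 = 504/7 = 72, a_7 = floor((39 + 33)/72) = 1.
  m_8 = 72*1 - 33 = 39, d_8 = (1593 - 39^2)/72 = 72/72 = 1, a_8 = floor((39 + 39)/1) = 78.
  m_9 = 1*78 - 39 = 39, d_9 = (1593 - 39^2)/1 = 72/1 = 72: (m_9, d_9) = (m_1, d_1) = (39, 72), so from here the quotients repeat a_1, ..., a_8; the period length is 8.
Hence the expansion of sqrt(1593) is a_0 = 39 followed by the repeating block 1, 10, 2, 2, 2, 10, 1, 78 (period 8).

[39; (1, 10, 2, 2, 2, 10, 1, 78)]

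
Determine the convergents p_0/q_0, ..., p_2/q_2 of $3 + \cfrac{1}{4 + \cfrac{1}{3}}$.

3/1, 13/4, 42/13

Using the convergent recurrence p_i = a_i*p_{i-1} + p_{i-2}, q_i = a_i*q_{i-1} + q_{i-2} with p_{-2}=0, p_{-1}=1, q_{-2}=1, q_{-1}=0:
  i=0: a_0=3, p_0 = 3*1 + 0 = 3, q_0 = 3*0 + 1 = 1.
  i=1: a_1=4, p_1 = 4*3 + 1 = 13, q_1 = 4*1 + 0 = 4.
  i=2: a_2=3, p_2 = 3*13 + 3 = 42, q_2 = 3*4 + 1 = 13.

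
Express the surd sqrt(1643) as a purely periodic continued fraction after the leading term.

[40; (1, 1, 6, 1, 6, 1, 1, 80)]

Write x_i = (sqrt(1643) + m_i)/d_i with (m_0, d_0) = (0, 1). a_0 = floor(sqrt(1643)) = 40, since 40^2 = 1600 <= 1643 < 1681 = 41^2.
Iterate m_{i+1} = d_i*a_i - m_i, d_{i+1} = (1643 - m_{i+1}^2)/d_i, a_{i+1} = floor((a_0 + m_{i+1})/d_{i+1}):
  m_1 = 1*40 - 0 = 40, d_1 = (1643 - 40^2)/1 = 43/1 = 43, a_1 = floor((40 + 40)/43) = 1.
  m_2 = 43*1 - 40 = 3, d_2 = (1643 - 3^2)/43 = 1634/43 = 38, a_2 = floor((40 + 3)/38) = 1.
  m_3 = 38*1 - 3 = 35, d_3 = (1643 - 35^2)/38 = 418/38 = 11, a_3 = floor((40 + 35)/11) = 6.
  m_4 = 11*6 - 35 = 31, d_4 = (1643 - 31^2)/11 = 682/11 = 62, a_4 = floor((40 + 31)/62) = 1.
  m_5 = 62*1 - 31 = 31, d_5 = (1643 - 31^2)/62 = 682/62 = 11, a_5 = floor((40 + 31)/11) = 6.
  m_6 = 11*6 - 31 = 35, d_6 = (1643 - 35^2)/11 = 418/11 = 38, a_6 = floor((40 + 35)/38) = 1.
  m_7 = 38*1 - 35 = 3, d_7 = (1643 - 3^2)/38 = 1634/38 = 43, a_7 = floor((40 + 3)/43) = 1.
  m_8 = 43*1 - 3 = 40, d_8 = (1643 - 40^2)/43 = 43/43 = 1, a_8 = floor((40 + 40)/1) = 80.
  m_9 = 1*80 - 40 = 40, d_9 = (1643 - 40^2)/1 = 43/1 = 43: (m_9, d_9) = (m_1, d_1) = (40, 43), so from here the quotients repeat a_1, ..., a_8; the period length is 8.
Hence the expansion of sqrt(1643) is a_0 = 40 followed by the repeating block 1, 1, 6, 1, 6, 1, 1, 80 (period 8).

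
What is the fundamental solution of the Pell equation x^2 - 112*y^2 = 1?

(x, y) = (127, 12)

First expand sqrt(112) as a continued fraction. With x_i = (sqrt(112) + m_i)/d_i and (m_0, d_0) = (0, 1): a_0 = floor(sqrt(112)) = 10, since 10^2 = 100 <= 112 < 121 = 11^2.
Iterate m_{i+1} = d_i*a_i - m_i, d_{i+1} = (112 - m_{i+1}^2)/d_i, a_{i+1} = floor((a_0 + m_{i+1})/d_{i+1}):
  m_1 = 1*10 - 0 = 10, d_1 = (112 - 10^2)/1 = 12/1 = 12, a_1 = floor((10 + 10)/12) = 1.
  m_2 = 12*1 - 10 = 2, d_2 = (112 - 2^2)/12 = 108/12 = 9, a_2 = floor((10 + 2)/9) = 1.
  m_3 = 9*1 - 2 = 7, d_3 = (112 - 7^2)/9 = 63/9 = 7, a_3 = floor((10 + 7)/7) = 2.
  m_4 = 7*2 - 7 = 7, d_4 = (112 - 7^2)/7 = 63/7 = 9, a_4 = floor((10 + 7)/9) = 1.
  m_5 = 9*1 - 7 = 2, d_5 = (112 - 2^2)/9 = 108/9 = 12, a_5 = floor((10 + 2)/12) = 1.
  m_6 = 12*1 - 2 = 10, d_6 = (112 - 10^2)/12 = 12/12 = 1, a_6 = floor((10 + 10)/1) = 20.
  m_7 = 1*20 - 10 = 10, d_7 = (112 - 10^2)/1 = 12/1 = 12: (m_7, d_7) = (m_1, d_1) = (10, 12), so from here the quotients repeat a_1, ..., a_6; the period length is 6.
So sqrt(112) = [10; (1, 1, 2, 1, 1, 20)] with period length k = 6.
k is even, so the fundamental solution of x^2 - 112y^2 = 1 is (p_{k-1}, q_{k-1}) = (p_5, q_5); compute convergents through index 5.
Convergents (p_i = a_i*p_{i-1} + p_{i-2}, q_i = a_i*q_{i-1} + q_{i-2} with p_{-2}=0, p_{-1}=1, q_{-2}=1, q_{-1}=0):
  i=0: a_0=10, p_0 = 10*1 + 0 = 10, q_0 = 10*0 + 1 = 1.
  i=1: a_1=1, p_1 = 1*10 + 1 = 11, q_1 = 1*1 + 0 = 1.
  i=2: a_2=1, p_2 = 1*11 + 10 = 21, q_2 = 1*1 + 1 = 2.
  i=3: a_3=2, p_3 = 2*21 + 11 = 53, q_3 = 2*2 + 1 = 5.
  i=4: a_4=1, p_4 = 1*53 + 21 = 74, q_4 = 1*5 + 2 = 7.
  i=5: a_5=1, p_5 = 1*74 + 53 = 127, q_5 = 1*7 + 5 = 12.
Check: 127^2 - 112*12^2 = 16129 - 16128 = 1, so (x, y) = (127, 12) solves the equation, and by the theorem it is the least positive solution.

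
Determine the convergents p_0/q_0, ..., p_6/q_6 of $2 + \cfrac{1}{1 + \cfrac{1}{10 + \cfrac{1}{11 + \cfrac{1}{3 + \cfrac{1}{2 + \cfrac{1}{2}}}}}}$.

2/1, 3/1, 32/11, 355/122, 1097/377, 2549/876, 6195/2129

Using the convergent recurrence p_i = a_i*p_{i-1} + p_{i-2}, q_i = a_i*q_{i-1} + q_{i-2} with p_{-2}=0, p_{-1}=1, q_{-2}=1, q_{-1}=0:
  i=0: a_0=2, p_0 = 2*1 + 0 = 2, q_0 = 2*0 + 1 = 1.
  i=1: a_1=1, p_1 = 1*2 + 1 = 3, q_1 = 1*1 + 0 = 1.
  i=2: a_2=10, p_2 = 10*3 + 2 = 32, q_2 = 10*1 + 1 = 11.
  i=3: a_3=11, p_3 = 11*32 + 3 = 355, q_3 = 11*11 + 1 = 122.
  i=4: a_4=3, p_4 = 3*355 + 32 = 1097, q_4 = 3*122 + 11 = 377.
  i=5: a_5=2, p_5 = 2*1097 + 355 = 2549, q_5 = 2*377 + 122 = 876.
  i=6: a_6=2, p_6 = 2*2549 + 1097 = 6195, q_6 = 2*876 + 377 = 2129.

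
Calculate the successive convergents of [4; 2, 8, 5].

4/1, 9/2, 76/17, 389/87

Using the convergent recurrence p_i = a_i*p_{i-1} + p_{i-2}, q_i = a_i*q_{i-1} + q_{i-2} with p_{-2}=0, p_{-1}=1, q_{-2}=1, q_{-1}=0:
  i=0: a_0=4, p_0 = 4*1 + 0 = 4, q_0 = 4*0 + 1 = 1.
  i=1: a_1=2, p_1 = 2*4 + 1 = 9, q_1 = 2*1 + 0 = 2.
  i=2: a_2=8, p_2 = 8*9 + 4 = 76, q_2 = 8*2 + 1 = 17.
  i=3: a_3=5, p_3 = 5*76 + 9 = 389, q_3 = 5*17 + 2 = 87.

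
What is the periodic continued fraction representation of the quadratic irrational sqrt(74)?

Write x_i = (sqrt(74) + m_i)/d_i with (m_0, d_0) = (0, 1). a_0 = floor(sqrt(74)) = 8, since 8^2 = 64 <= 74 < 81 = 9^2.
Iterate m_{i+1} = d_i*a_i - m_i, d_{i+1} = (74 - m_{i+1}^2)/d_i, a_{i+1} = floor((a_0 + m_{i+1})/d_{i+1}):
  m_1 = 1*8 - 0 = 8, d_1 = (74 - 8^2)/1 = 10/1 = 10, a_1 = floor((8 + 8)/10) = 1.
  m_2 = 10*1 - 8 = 2, d_2 = (74 - 2^2)/10 = 70/10 = 7, a_2 = floor((8 + 2)/7) = 1.
  m_3 = 7*1 - 2 = 5, d_3 = (74 - 5^2)/7 = 49/7 = 7, a_3 = floor((8 + 5)/7) = 1.
  m_4 = 7*1 - 5 = 2, d_4 = (74 - 2^2)/7 = 70/7 = 10, a_4 = floor((8 + 2)/10) = 1.
  m_5 = 10*1 - 2 = 8, d_5 = (74 - 8^2)/10 = 10/10 = 1, a_5 = floor((8 + 8)/1) = 16.
  m_6 = 1*16 - 8 = 8, d_6 = (74 - 8^2)/1 = 10/1 = 10: (m_6, d_6) = (m_1, d_1) = (8, 10), so from here the quotients repeat a_1, ..., a_5; the period length is 5.
Hence the expansion of sqrt(74) is a_0 = 8 followed by the repeating block 1, 1, 1, 1, 16 (period 5).

[8; (1, 1, 1, 1, 16)]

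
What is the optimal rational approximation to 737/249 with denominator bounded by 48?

Expand x = 737/249 as a continued fraction with the Euclidean algorithm:
  737 = 2*249 + 239, so a_0 = 2.
  249 = 1*239 + 10, so a_1 = 1.
  239 = 23*10 + 9, so a_2 = 23.
  10 = 1*9 + 1, so a_3 = 1.
  9 = 9*1 + 0, so a_4 = 9.
so x = [2; 1, 23, 1, 9].
Convergents (p_i = a_i*p_{i-1} + p_{i-2}, q_i = a_i*q_{i-1} + q_{i-2} with p_{-2}=0, p_{-1}=1, q_{-2}=1, q_{-1}=0), until the denominator exceeds 48:
  i=0: a_0=2, p_0 = 2*1 + 0 = 2, q_0 = 2*0 + 1 = 1.
  i=1: a_1=1, p_1 = 1*2 + 1 = 3, q_1 = 1*1 + 0 = 1.
  i=2: a_2=23, p_2 = 23*3 + 2 = 71, q_2 = 23*1 + 1 = 24.
  i=3: a_3=1, p_3 = 1*71 + 3 = 74, q_3 = 1*24 + 1 = 25.
  i=4: a_4=9, p_4 = 9*74 + 71 = 737, q_4 = 9*25 + 24 = 249.
q_4 = 249 > 48, so the last convergent with denominator <= 48 is p_3/q_3 = 74/25.
The closest fraction with denominator <= 48 is either p_3/q_3 or the intermediate fraction (k*p_3 + p_2)/(k*q_3 + q_2) with the largest k >= 1 whose denominator stays <= 48; these approach x as k grows, and every other convergent or intermediate fraction in range is farther away.
Largest k: floor((48 - q_2)/q_3) = floor((48 - 24)/25) = 0.
Since k = 0, no intermediate fraction beyond p_3/q_3 has denominator <= 48, so the convergent 74/25 is the closest (its error is |737*25 - 74*249|/(249*25) = 1/6225).

74/25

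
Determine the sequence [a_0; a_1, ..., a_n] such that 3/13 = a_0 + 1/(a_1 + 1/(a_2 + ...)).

[0; 4, 3]

Run the Euclidean algorithm on 3 and 13; the successive quotients are the partial quotients a_0, a_1, ... (each step inverts the fractional part left over by the previous one):
  3 = 0*13 + 3, so a_0 = 0.
  13 = 4*3 + 1, so a_1 = 4.
  3 = 3*1 + 0, so a_2 = 3.
The remainder reaches 0 after 3 divisions, so the expansion has 3 partial quotients, read off in order.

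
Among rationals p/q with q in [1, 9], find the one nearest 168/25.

Expand x = 168/25 as a continued fraction with the Euclidean algorithm:
  168 = 6*25 + 18, so a_0 = 6.
  25 = 1*18 + 7, so a_1 = 1.
  18 = 2*7 + 4, so a_2 = 2.
  7 = 1*4 + 3, so a_3 = 1.
  4 = 1*3 + 1, so a_4 = 1.
  3 = 3*1 + 0, so a_5 = 3.
so x = [6; 1, 2, 1, 1, 3].
Convergents (p_i = a_i*p_{i-1} + p_{i-2}, q_i = a_i*q_{i-1} + q_{i-2} with p_{-2}=0, p_{-1}=1, q_{-2}=1, q_{-1}=0), until the denominator exceeds 9:
  i=0: a_0=6, p_0 = 6*1 + 0 = 6, q_0 = 6*0 + 1 = 1.
  i=1: a_1=1, p_1 = 1*6 + 1 = 7, q_1 = 1*1 + 0 = 1.
  i=2: a_2=2, p_2 = 2*7 + 6 = 20, q_2 = 2*1 + 1 = 3.
  i=3: a_3=1, p_3 = 1*20 + 7 = 27, q_3 = 1*3 + 1 = 4.
  i=4: a_4=1, p_4 = 1*27 + 20 = 47, q_4 = 1*4 + 3 = 7.
  i=5: a_5=3, p_5 = 3*47 + 27 = 168, q_5 = 3*7 + 4 = 25.
q_5 = 25 > 9, so the last convergent with denominator <= 9 is p_4/q_4 = 47/7.
The closest fraction with denominator <= 9 is either p_4/q_4 or the intermediate fraction (k*p_4 + p_3)/(k*q_4 + q_3) with the largest k >= 1 whose denominator stays <= 9; these approach x as k grows, and every other convergent or intermediate fraction in range is farther away.
Largest k: floor((9 - q_3)/q_4) = floor((9 - 4)/7) = 0.
Since k = 0, no intermediate fraction beyond p_4/q_4 has denominator <= 9, so the convergent 47/7 is the closest (its error is |168*7 - 47*25|/(25*7) = 1/175).

47/7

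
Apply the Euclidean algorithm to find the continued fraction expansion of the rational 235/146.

Run the Euclidean algorithm on 235 and 146; the successive quotients are the partial quotients a_0, a_1, ... (each step inverts the fractional part left over by the previous one):
  235 = 1*146 + 89, so a_0 = 1.
  146 = 1*89 + 57, so a_1 = 1.
  89 = 1*57 + 32, so a_2 = 1.
  57 = 1*32 + 25, so a_3 = 1.
  32 = 1*25 + 7, so a_4 = 1.
  25 = 3*7 + 4, so a_5 = 3.
  7 = 1*4 + 3, so a_6 = 1.
  4 = 1*3 + 1, so a_7 = 1.
  3 = 3*1 + 0, so a_8 = 3.
The remainder reaches 0 after 9 divisions, so the expansion has 9 partial quotients, read off in order.

[1; 1, 1, 1, 1, 3, 1, 1, 3]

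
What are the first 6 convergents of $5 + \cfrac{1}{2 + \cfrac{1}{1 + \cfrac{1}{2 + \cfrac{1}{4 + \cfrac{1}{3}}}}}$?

Using the convergent recurrence p_i = a_i*p_{i-1} + p_{i-2}, q_i = a_i*q_{i-1} + q_{i-2} with p_{-2}=0, p_{-1}=1, q_{-2}=1, q_{-1}=0:
  i=0: a_0=5, p_0 = 5*1 + 0 = 5, q_0 = 5*0 + 1 = 1.
  i=1: a_1=2, p_1 = 2*5 + 1 = 11, q_1 = 2*1 + 0 = 2.
  i=2: a_2=1, p_2 = 1*11 + 5 = 16, q_2 = 1*2 + 1 = 3.
  i=3: a_3=2, p_3 = 2*16 + 11 = 43, q_3 = 2*3 + 2 = 8.
  i=4: a_4=4, p_4 = 4*43 + 16 = 188, q_4 = 4*8 + 3 = 35.
  i=5: a_5=3, p_5 = 3*188 + 43 = 607, q_5 = 3*35 + 8 = 113.

5/1, 11/2, 16/3, 43/8, 188/35, 607/113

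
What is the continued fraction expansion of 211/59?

Run the Euclidean algorithm on 211 and 59; the successive quotients are the partial quotients a_0, a_1, ... (each step inverts the fractional part left over by the previous one):
  211 = 3*59 + 34, so a_0 = 3.
  59 = 1*34 + 25, so a_1 = 1.
  34 = 1*25 + 9, so a_2 = 1.
  25 = 2*9 + 7, so a_3 = 2.
  9 = 1*7 + 2, so a_4 = 1.
  7 = 3*2 + 1, so a_5 = 3.
  2 = 2*1 + 0, so a_6 = 2.
The remainder reaches 0 after 7 divisions, so the expansion has 7 partial quotients, read off in order.

[3; 1, 1, 2, 1, 3, 2]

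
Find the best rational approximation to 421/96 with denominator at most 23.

Expand x = 421/96 as a continued fraction with the Euclidean algorithm:
  421 = 4*96 + 37, so a_0 = 4.
  96 = 2*37 + 22, so a_1 = 2.
  37 = 1*22 + 15, so a_2 = 1.
  22 = 1*15 + 7, so a_3 = 1.
  15 = 2*7 + 1, so a_4 = 2.
  7 = 7*1 + 0, so a_5 = 7.
so x = [4; 2, 1, 1, 2, 7].
Convergents (p_i = a_i*p_{i-1} + p_{i-2}, q_i = a_i*q_{i-1} + q_{i-2} with p_{-2}=0, p_{-1}=1, q_{-2}=1, q_{-1}=0), until the denominator exceeds 23:
  i=0: a_0=4, p_0 = 4*1 + 0 = 4, q_0 = 4*0 + 1 = 1.
  i=1: a_1=2, p_1 = 2*4 + 1 = 9, q_1 = 2*1 + 0 = 2.
  i=2: a_2=1, p_2 = 1*9 + 4 = 13, q_2 = 1*2 + 1 = 3.
  i=3: a_3=1, p_3 = 1*13 + 9 = 22, q_3 = 1*3 + 2 = 5.
  i=4: a_4=2, p_4 = 2*22 + 13 = 57, q_4 = 2*5 + 3 = 13.
  i=5: a_5=7, p_5 = 7*57 + 22 = 421, q_5 = 7*13 + 5 = 96.
q_5 = 96 > 23, so the last convergent with denominator <= 23 is p_4/q_4 = 57/13.
The closest fraction with denominator <= 23 is either p_4/q_4 or the intermediate fraction (k*p_4 + p_3)/(k*q_4 + q_3) with the largest k >= 1 whose denominator stays <= 23; these approach x as k grows, and every other convergent or intermediate fraction in range is farther away.
Largest k: floor((23 - q_3)/q_4) = floor((23 - 5)/13) = 1.
That gives (1*57 + 22)/(1*13 + 5) = 79/18.
Compare the errors: |x - 57/13| = |421*13 - 57*96|/(96*13) = 1/1248, and |x - 79/18| = |421*18 - 79*96|/(96*18) = 6/1728.
Cross-multiplying, 1*1728 = 1728 < 7488 = 6*1248, so 1/1248 is smaller: the convergent 57/13 is closer to x than 79/18.

57/13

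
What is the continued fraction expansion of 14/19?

[0; 1, 2, 1, 4]

Run the Euclidean algorithm on 14 and 19; the successive quotients are the partial quotients a_0, a_1, ... (each step inverts the fractional part left over by the previous one):
  14 = 0*19 + 14, so a_0 = 0.
  19 = 1*14 + 5, so a_1 = 1.
  14 = 2*5 + 4, so a_2 = 2.
  5 = 1*4 + 1, so a_3 = 1.
  4 = 4*1 + 0, so a_4 = 4.
The remainder reaches 0 after 5 divisions, so the expansion has 5 partial quotients, read off in order.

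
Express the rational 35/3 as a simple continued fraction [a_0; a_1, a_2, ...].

[11; 1, 2]

Run the Euclidean algorithm on 35 and 3; the successive quotients are the partial quotients a_0, a_1, ... (each step inverts the fractional part left over by the previous one):
  35 = 11*3 + 2, so a_0 = 11.
  3 = 1*2 + 1, so a_1 = 1.
  2 = 2*1 + 0, so a_2 = 2.
The remainder reaches 0 after 3 divisions, so the expansion has 3 partial quotients, read off in order.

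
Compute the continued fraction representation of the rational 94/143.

[0; 1, 1, 1, 11, 4]

Run the Euclidean algorithm on 94 and 143; the successive quotients are the partial quotients a_0, a_1, ... (each step inverts the fractional part left over by the previous one):
  94 = 0*143 + 94, so a_0 = 0.
  143 = 1*94 + 49, so a_1 = 1.
  94 = 1*49 + 45, so a_2 = 1.
  49 = 1*45 + 4, so a_3 = 1.
  45 = 11*4 + 1, so a_4 = 11.
  4 = 4*1 + 0, so a_5 = 4.
The remainder reaches 0 after 6 divisions, so the expansion has 6 partial quotients, read off in order.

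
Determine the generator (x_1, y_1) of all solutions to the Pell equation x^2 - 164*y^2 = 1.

First expand sqrt(164) as a continued fraction. With x_i = (sqrt(164) + m_i)/d_i and (m_0, d_0) = (0, 1): a_0 = floor(sqrt(164)) = 12, since 12^2 = 144 <= 164 < 169 = 13^2.
Iterate m_{i+1} = d_i*a_i - m_i, d_{i+1} = (164 - m_{i+1}^2)/d_i, a_{i+1} = floor((a_0 + m_{i+1})/d_{i+1}):
  m_1 = 1*12 - 0 = 12, d_1 = (164 - 12^2)/1 = 20/1 = 20, a_1 = floor((12 + 12)/20) = 1.
  m_2 = 20*1 - 12 = 8, d_2 = (164 - 8^2)/20 = 100/20 = 5, a_2 = floor((12 + 8)/5) = 4.
  m_3 = 5*4 - 8 = 12, d_3 = (164 - 12^2)/5 = 20/5 = 4, a_3 = floor((12 + 12)/4) = 6.
  m_4 = 4*6 - 12 = 12, d_4 = (164 - 12^2)/4 = 20/4 = 5, a_4 = floor((12 + 12)/5) = 4.
  m_5 = 5*4 - 12 = 8, d_5 = (164 - 8^2)/5 = 100/5 = 20, a_5 = floor((12 + 8)/20) = 1.
  m_6 = 20*1 - 8 = 12, d_6 = (164 - 12^2)/20 = 20/20 = 1, a_6 = floor((12 + 12)/1) = 24.
  m_7 = 1*24 - 12 = 12, d_7 = (164 - 12^2)/1 = 20/1 = 20: (m_7, d_7) = (m_1, d_1) = (12, 20), so from here the quotients repeat a_1, ..., a_6; the period length is 6.
So sqrt(164) = [12; (1, 4, 6, 4, 1, 24)] with period length k = 6.
k is even, so the fundamental solution of x^2 - 164y^2 = 1 is (p_{k-1}, q_{k-1}) = (p_5, q_5); compute convergents through index 5.
Convergents (p_i = a_i*p_{i-1} + p_{i-2}, q_i = a_i*q_{i-1} + q_{i-2} with p_{-2}=0, p_{-1}=1, q_{-2}=1, q_{-1}=0):
  i=0: a_0=12, p_0 = 12*1 + 0 = 12, q_0 = 12*0 + 1 = 1.
  i=1: a_1=1, p_1 = 1*12 + 1 = 13, q_1 = 1*1 + 0 = 1.
  i=2: a_2=4, p_2 = 4*13 + 12 = 64, q_2 = 4*1 + 1 = 5.
  i=3: a_3=6, p_3 = 6*64 + 13 = 397, q_3 = 6*5 + 1 = 31.
  i=4: a_4=4, p_4 = 4*397 + 64 = 1652, q_4 = 4*31 + 5 = 129.
  i=5: a_5=1, p_5 = 1*1652 + 397 = 2049, q_5 = 1*129 + 31 = 160.
Check: 2049^2 - 164*160^2 = 4198401 - 4198400 = 1, so (x, y) = (2049, 160) solves the equation, and by the theorem it is the least positive solution.

(x, y) = (2049, 160)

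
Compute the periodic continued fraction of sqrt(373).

Write x_i = (sqrt(373) + m_i)/d_i with (m_0, d_0) = (0, 1). a_0 = floor(sqrt(373)) = 19, since 19^2 = 361 <= 373 < 400 = 20^2.
Iterate m_{i+1} = d_i*a_i - m_i, d_{i+1} = (373 - m_{i+1}^2)/d_i, a_{i+1} = floor((a_0 + m_{i+1})/d_{i+1}):
  m_1 = 1*19 - 0 = 19, d_1 = (373 - 19^2)/1 = 12/1 = 12, a_1 = floor((19 + 19)/12) = 3.
  m_2 = 12*3 - 19 = 17, d_2 = (373 - 17^2)/12 = 84/12 = 7, a_2 = floor((19 + 17)/7) = 5.
  m_3 = 7*5 - 17 = 18, d_3 = (373 - 18^2)/7 = 49/7 = 7, a_3 = floor((19 + 18)/7) = 5.
  m_4 = 7*5 - 18 = 17, d_4 = (373 - 17^2)/7 = 84/7 = 12, a_4 = floor((19 + 17)/12) = 3.
  m_5 = 12*3 - 17 = 19, d_5 = (373 - 19^2)/12 = 12/12 = 1, a_5 = floor((19 + 19)/1) = 38.
  m_6 = 1*38 - 19 = 19, d_6 = (373 - 19^2)/1 = 12/1 = 12: (m_6, d_6) = (m_1, d_1) = (19, 12), so from here the quotients repeat a_1, ..., a_5; the period length is 5.
Hence the expansion of sqrt(373) is a_0 = 19 followed by the repeating block 3, 5, 5, 3, 38 (period 5).

[19; (3, 5, 5, 3, 38)]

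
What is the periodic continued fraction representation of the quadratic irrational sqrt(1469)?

[38; (3, 18, 1, 4, 1, 18, 3, 76)]

Write x_i = (sqrt(1469) + m_i)/d_i with (m_0, d_0) = (0, 1). a_0 = floor(sqrt(1469)) = 38, since 38^2 = 1444 <= 1469 < 1521 = 39^2.
Iterate m_{i+1} = d_i*a_i - m_i, d_{i+1} = (1469 - m_{i+1}^2)/d_i, a_{i+1} = floor((a_0 + m_{i+1})/d_{i+1}):
  m_1 = 1*38 - 0 = 38, d_1 = (1469 - 38^2)/1 = 25/1 = 25, a_1 = floor((38 + 38)/25) = 3.
  m_2 = 25*3 - 38 = 37, d_2 = (1469 - 37^2)/25 = 100/25 = 4, a_2 = floor((38 + 37)/4) = 18.
  m_3 = 4*18 - 37 = 35, d_3 = (1469 - 35^2)/4 = 244/4 = 61, a_3 = floor((38 + 35)/61) = 1.
  m_4 = 61*1 - 35 = 26, d_4 = (1469 - 26^2)/61 = 793/61 = 13, a_4 = floor((38 + 26)/13) = 4.
  m_5 = 13*4 - 26 = 26, d_5 = (1469 - 26^2)/13 = 793/13 = 61, a_5 = floor((38 + 26)/61) = 1.
  m_6 = 61*1 - 26 = 35, d_6 = (1469 - 35^2)/61 = 244/61 = 4, a_6 = floor((38 + 35)/4) = 18.
  m_7 = 4*18 - 35 = 37, d_7 = (1469 - 37^2)/4 = 100/4 = 25, a_7 = floor((38 + 37)/25) = 3.
  m_8 = 25*3 - 37 = 38, d_8 = (1469 - 38^2)/25 = 25/25 = 1, a_8 = floor((38 + 38)/1) = 76.
  m_9 = 1*76 - 38 = 38, d_9 = (1469 - 38^2)/1 = 25/1 = 25: (m_9, d_9) = (m_1, d_1) = (38, 25), so from here the quotients repeat a_1, ..., a_8; the period length is 8.
Hence the expansion of sqrt(1469) is a_0 = 38 followed by the repeating block 3, 18, 1, 4, 1, 18, 3, 76 (period 8).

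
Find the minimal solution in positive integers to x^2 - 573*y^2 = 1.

(x, y) = (383, 16)

First expand sqrt(573) as a continued fraction. With x_i = (sqrt(573) + m_i)/d_i and (m_0, d_0) = (0, 1): a_0 = floor(sqrt(573)) = 23, since 23^2 = 529 <= 573 < 576 = 24^2.
Iterate m_{i+1} = d_i*a_i - m_i, d_{i+1} = (573 - m_{i+1}^2)/d_i, a_{i+1} = floor((a_0 + m_{i+1})/d_{i+1}):
  m_1 = 1*23 - 0 = 23, d_1 = (573 - 23^2)/1 = 44/1 = 44, a_1 = floor((23 + 23)/44) = 1.
  m_2 = 44*1 - 23 = 21, d_2 = (573 - 21^2)/44 = 132/44 = 3, a_2 = floor((23 + 21)/3) = 14.
  m_3 = 3*14 - 21 = 21, d_3 = (573 - 21^2)/3 = 132/3 = 44, a_3 = floor((23 + 21)/44) = 1.
  m_4 = 44*1 - 21 = 23, d_4 = (573 - 23^2)/44 = 44/44 = 1, a_4 = floor((23 + 23)/1) = 46.
  m_5 = 1*46 - 23 = 23, d_5 = (573 - 23^2)/1 = 44/1 = 44: (m_5, d_5) = (m_1, d_1) = (23, 44), so from here the quotients repeat a_1, ..., a_4; the period length is 4.
So sqrt(573) = [23; (1, 14, 1, 46)] with period length k = 4.
k is even, so the fundamental solution of x^2 - 573y^2 = 1 is (p_{k-1}, q_{k-1}) = (p_3, q_3); compute convergents through index 3.
Convergents (p_i = a_i*p_{i-1} + p_{i-2}, q_i = a_i*q_{i-1} + q_{i-2} with p_{-2}=0, p_{-1}=1, q_{-2}=1, q_{-1}=0):
  i=0: a_0=23, p_0 = 23*1 + 0 = 23, q_0 = 23*0 + 1 = 1.
  i=1: a_1=1, p_1 = 1*23 + 1 = 24, q_1 = 1*1 + 0 = 1.
  i=2: a_2=14, p_2 = 14*24 + 23 = 359, q_2 = 14*1 + 1 = 15.
  i=3: a_3=1, p_3 = 1*359 + 24 = 383, q_3 = 1*15 + 1 = 16.
Check: 383^2 - 573*16^2 = 146689 - 146688 = 1, so (x, y) = (383, 16) solves the equation, and by the theorem it is the least positive solution.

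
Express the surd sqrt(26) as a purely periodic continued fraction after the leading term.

Write x_i = (sqrt(26) + m_i)/d_i with (m_0, d_0) = (0, 1). a_0 = floor(sqrt(26)) = 5, since 5^2 = 25 <= 26 < 36 = 6^2.
Iterate m_{i+1} = d_i*a_i - m_i, d_{i+1} = (26 - m_{i+1}^2)/d_i, a_{i+1} = floor((a_0 + m_{i+1})/d_{i+1}):
  m_1 = 1*5 - 0 = 5, d_1 = (26 - 5^2)/1 = 1/1 = 1, a_1 = floor((5 + 5)/1) = 10.
  m_2 = 1*10 - 5 = 5, d_2 = (26 - 5^2)/1 = 1/1 = 1: (m_2, d_2) = (m_1, d_1) = (5, 1), so from here the quotient a_1 repeats; the period length is 1.
Hence the expansion of sqrt(26) is a_0 = 5 followed by the repeating block 10 (period 1).

[5; (10)]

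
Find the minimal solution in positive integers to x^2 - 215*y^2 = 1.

(x, y) = (44, 3)

First expand sqrt(215) as a continued fraction. With x_i = (sqrt(215) + m_i)/d_i and (m_0, d_0) = (0, 1): a_0 = floor(sqrt(215)) = 14, since 14^2 = 196 <= 215 < 225 = 15^2.
Iterate m_{i+1} = d_i*a_i - m_i, d_{i+1} = (215 - m_{i+1}^2)/d_i, a_{i+1} = floor((a_0 + m_{i+1})/d_{i+1}):
  m_1 = 1*14 - 0 = 14, d_1 = (215 - 14^2)/1 = 19/1 = 19, a_1 = floor((14 + 14)/19) = 1.
  m_2 = 19*1 - 14 = 5, d_2 = (215 - 5^2)/19 = 190/19 = 10, a_2 = floor((14 + 5)/10) = 1.
  m_3 = 10*1 - 5 = 5, d_3 = (215 - 5^2)/10 = 190/10 = 19, a_3 = floor((14 + 5)/19) = 1.
  m_4 = 19*1 - 5 = 14, d_4 = (215 - 14^2)/19 = 19/19 = 1, a_4 = floor((14 + 14)/1) = 28.
  m_5 = 1*28 - 14 = 14, d_5 = (215 - 14^2)/1 = 19/1 = 19: (m_5, d_5) = (m_1, d_1) = (14, 19), so from here the quotients repeat a_1, ..., a_4; the period length is 4.
So sqrt(215) = [14; (1, 1, 1, 28)] with period length k = 4.
k is even, so the fundamental solution of x^2 - 215y^2 = 1 is (p_{k-1}, q_{k-1}) = (p_3, q_3); compute convergents through index 3.
Convergents (p_i = a_i*p_{i-1} + p_{i-2}, q_i = a_i*q_{i-1} + q_{i-2} with p_{-2}=0, p_{-1}=1, q_{-2}=1, q_{-1}=0):
  i=0: a_0=14, p_0 = 14*1 + 0 = 14, q_0 = 14*0 + 1 = 1.
  i=1: a_1=1, p_1 = 1*14 + 1 = 15, q_1 = 1*1 + 0 = 1.
  i=2: a_2=1, p_2 = 1*15 + 14 = 29, q_2 = 1*1 + 1 = 2.
  i=3: a_3=1, p_3 = 1*29 + 15 = 44, q_3 = 1*2 + 1 = 3.
Check: 44^2 - 215*3^2 = 1936 - 1935 = 1, so (x, y) = (44, 3) solves the equation, and by the theorem it is the least positive solution.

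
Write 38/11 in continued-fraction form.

[3; 2, 5]

Run the Euclidean algorithm on 38 and 11; the successive quotients are the partial quotients a_0, a_1, ... (each step inverts the fractional part left over by the previous one):
  38 = 3*11 + 5, so a_0 = 3.
  11 = 2*5 + 1, so a_1 = 2.
  5 = 5*1 + 0, so a_2 = 5.
The remainder reaches 0 after 3 divisions, so the expansion has 3 partial quotients, read off in order.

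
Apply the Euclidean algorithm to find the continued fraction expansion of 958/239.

Run the Euclidean algorithm on 958 and 239; the successive quotients are the partial quotients a_0, a_1, ... (each step inverts the fractional part left over by the previous one):
  958 = 4*239 + 2, so a_0 = 4.
  239 = 119*2 + 1, so a_1 = 119.
  2 = 2*1 + 0, so a_2 = 2.
The remainder reaches 0 after 3 divisions, so the expansion has 3 partial quotients, read off in order.

[4; 119, 2]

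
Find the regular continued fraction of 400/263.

[1; 1, 1, 11, 2, 5]

Run the Euclidean algorithm on 400 and 263; the successive quotients are the partial quotients a_0, a_1, ... (each step inverts the fractional part left over by the previous one):
  400 = 1*263 + 137, so a_0 = 1.
  263 = 1*137 + 126, so a_1 = 1.
  137 = 1*126 + 11, so a_2 = 1.
  126 = 11*11 + 5, so a_3 = 11.
  11 = 2*5 + 1, so a_4 = 2.
  5 = 5*1 + 0, so a_5 = 5.
The remainder reaches 0 after 6 divisions, so the expansion has 6 partial quotients, read off in order.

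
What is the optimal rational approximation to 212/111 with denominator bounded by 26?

21/11

Expand x = 212/111 as a continued fraction with the Euclidean algorithm:
  212 = 1*111 + 101, so a_0 = 1.
  111 = 1*101 + 10, so a_1 = 1.
  101 = 10*10 + 1, so a_2 = 10.
  10 = 10*1 + 0, so a_3 = 10.
so x = [1; 1, 10, 10].
Convergents (p_i = a_i*p_{i-1} + p_{i-2}, q_i = a_i*q_{i-1} + q_{i-2} with p_{-2}=0, p_{-1}=1, q_{-2}=1, q_{-1}=0), until the denominator exceeds 26:
  i=0: a_0=1, p_0 = 1*1 + 0 = 1, q_0 = 1*0 + 1 = 1.
  i=1: a_1=1, p_1 = 1*1 + 1 = 2, q_1 = 1*1 + 0 = 1.
  i=2: a_2=10, p_2 = 10*2 + 1 = 21, q_2 = 10*1 + 1 = 11.
  i=3: a_3=10, p_3 = 10*21 + 2 = 212, q_3 = 10*11 + 1 = 111.
q_3 = 111 > 26, so the last convergent with denominator <= 26 is p_2/q_2 = 21/11.
The closest fraction with denominator <= 26 is either p_2/q_2 or the intermediate fraction (k*p_2 + p_1)/(k*q_2 + q_1) with the largest k >= 1 whose denominator stays <= 26; these approach x as k grows, and every other convergent or intermediate fraction in range is farther away.
Largest k: floor((26 - q_1)/q_2) = floor((26 - 1)/11) = 2.
That gives (2*21 + 2)/(2*11 + 1) = 44/23.
Compare the errors: |x - 21/11| = |212*11 - 21*111|/(111*11) = 1/1221, and |x - 44/23| = |212*23 - 44*111|/(111*23) = 8/2553.
Cross-multiplying, 1*2553 = 2553 < 9768 = 8*1221, so 1/1221 is smaller: the convergent 21/11 is closer to x than 44/23.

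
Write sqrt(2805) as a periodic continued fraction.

[52; (1, 25, 2, 25, 1, 104)]

Write x_i = (sqrt(2805) + m_i)/d_i with (m_0, d_0) = (0, 1). a_0 = floor(sqrt(2805)) = 52, since 52^2 = 2704 <= 2805 < 2809 = 53^2.
Iterate m_{i+1} = d_i*a_i - m_i, d_{i+1} = (2805 - m_{i+1}^2)/d_i, a_{i+1} = floor((a_0 + m_{i+1})/d_{i+1}):
  m_1 = 1*52 - 0 = 52, d_1 = (2805 - 52^2)/1 = 101/1 = 101, a_1 = floor((52 + 52)/101) = 1.
  m_2 = 101*1 - 52 = 49, d_2 = (2805 - 49^2)/101 = 404/101 = 4, a_2 = floor((52 + 49)/4) = 25.
  m_3 = 4*25 - 49 = 51, d_3 = (2805 - 51^2)/4 = 204/4 = 51, a_3 = floor((52 + 51)/51) = 2.
  m_4 = 51*2 - 51 = 51, d_4 = (2805 - 51^2)/51 = 204/51 = 4, a_4 = floor((52 + 51)/4) = 25.
  m_5 = 4*25 - 51 = 49, d_5 = (2805 - 49^2)/4 = 404/4 = 101, a_5 = floor((52 + 49)/101) = 1.
  m_6 = 101*1 - 49 = 52, d_6 = (2805 - 52^2)/101 = 101/101 = 1, a_6 = floor((52 + 52)/1) = 104.
  m_7 = 1*104 - 52 = 52, d_7 = (2805 - 52^2)/1 = 101/1 = 101: (m_7, d_7) = (m_1, d_1) = (52, 101), so from here the quotients repeat a_1, ..., a_6; the period length is 6.
Hence the expansion of sqrt(2805) is a_0 = 52 followed by the repeating block 1, 25, 2, 25, 1, 104 (period 6).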